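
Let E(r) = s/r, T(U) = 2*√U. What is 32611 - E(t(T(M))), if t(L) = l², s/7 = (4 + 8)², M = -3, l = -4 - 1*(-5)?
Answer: 31603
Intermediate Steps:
l = 1 (l = -4 + 5 = 1)
s = 1008 (s = 7*(4 + 8)² = 7*12² = 7*144 = 1008)
t(L) = 1 (t(L) = 1² = 1)
E(r) = 1008/r
32611 - E(t(T(M))) = 32611 - 1008/1 = 32611 - 1008 = 31603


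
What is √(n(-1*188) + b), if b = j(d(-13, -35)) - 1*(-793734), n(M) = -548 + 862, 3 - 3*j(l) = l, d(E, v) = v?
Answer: √7146546/3 ≈ 891.10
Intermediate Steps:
j(l) = 1 - l/3
n(M) = 314
b = 2381240/3 (b = (1 - ⅓*(-35)) - 1*(-793734) = (1 + 35/3) + 793734 = 38/3 + 793734 = 2381240/3 ≈ 7.9375e+5)
√(n(-1*188) + b) = √(314 + 2381240/3) = √(2382182/3) = √7146546/3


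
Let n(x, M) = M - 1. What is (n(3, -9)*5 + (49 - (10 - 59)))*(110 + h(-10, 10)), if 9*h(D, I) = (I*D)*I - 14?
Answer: -128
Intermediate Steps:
n(x, M) = -1 + M
h(D, I) = -14/9 + D*I**2/9 (h(D, I) = ((I*D)*I - 14)/9 = ((D*I)*I - 14)/9 = (D*I**2 - 14)/9 = (-14 + D*I**2)/9 = -14/9 + D*I**2/9)
(n(3, -9)*5 + (49 - (10 - 59)))*(110 + h(-10, 10)) = ((-1 - 9)*5 + (49 - (10 - 59)))*(110 + (-14/9 + (1/9)*(-10)*10**2)) = (-10*5 + (49 - 1*(-49)))*(110 + (-14/9 + (1/9)*(-10)*100)) = (-50 + (49 + 49))*(110 + (-14/9 - 1000/9)) = (-50 + 98)*(110 - 338/3) = 48*(-8/3) = -128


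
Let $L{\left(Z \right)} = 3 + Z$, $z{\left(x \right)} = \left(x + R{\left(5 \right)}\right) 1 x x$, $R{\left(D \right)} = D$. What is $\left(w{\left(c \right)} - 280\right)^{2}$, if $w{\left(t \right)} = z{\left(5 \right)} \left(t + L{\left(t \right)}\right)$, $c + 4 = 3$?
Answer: $900$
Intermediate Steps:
$c = -1$ ($c = -4 + 3 = -1$)
$z{\left(x \right)} = x^{2} \left(5 + x\right)$ ($z{\left(x \right)} = \left(x + 5\right) 1 x x = \left(5 + x\right) x x = \left(5 + x\right) x^{2} = x^{2} \left(5 + x\right)$)
$w{\left(t \right)} = 750 + 500 t$ ($w{\left(t \right)} = 5^{2} \left(5 + 5\right) \left(t + \left(3 + t\right)\right) = 25 \cdot 10 \left(3 + 2 t\right) = 250 \left(3 + 2 t\right) = 750 + 500 t$)
$\left(w{\left(c \right)} - 280\right)^{2} = \left(\left(750 + 500 \left(-1\right)\right) - 280\right)^{2} = \left(\left(750 - 500\right) - 280\right)^{2} = \left(250 - 280\right)^{2} = \left(-30\right)^{2} = 900$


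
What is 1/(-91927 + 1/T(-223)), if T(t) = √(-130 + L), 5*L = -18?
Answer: -61407236/5644982983777 + 2*I*√835/5644982983777 ≈ -1.0878e-5 + 1.0238e-11*I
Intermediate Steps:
L = -18/5 (L = (⅕)*(-18) = -18/5 ≈ -3.6000)
T(t) = 2*I*√835/5 (T(t) = √(-130 - 18/5) = √(-668/5) = 2*I*√835/5)
1/(-91927 + 1/T(-223)) = 1/(-91927 + 1/(2*I*√835/5)) = 1/(-91927 - I*√835/334)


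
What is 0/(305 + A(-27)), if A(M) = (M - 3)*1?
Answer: 0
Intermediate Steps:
A(M) = -3 + M (A(M) = (-3 + M)*1 = -3 + M)
0/(305 + A(-27)) = 0/(305 + (-3 - 27)) = 0/(305 - 30) = 0/275 = 0*(1/275) = 0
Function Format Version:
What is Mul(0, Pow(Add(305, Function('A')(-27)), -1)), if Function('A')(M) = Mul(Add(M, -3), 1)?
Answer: 0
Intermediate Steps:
Function('A')(M) = Add(-3, M) (Function('A')(M) = Mul(Add(-3, M), 1) = Add(-3, M))
Mul(0, Pow(Add(305, Function('A')(-27)), -1)) = Mul(0, Pow(Add(305, Add(-3, -27)), -1)) = Mul(0, Pow(Add(305, -30), -1)) = Mul(0, Pow(275, -1)) = Mul(0, Rational(1, 275)) = 0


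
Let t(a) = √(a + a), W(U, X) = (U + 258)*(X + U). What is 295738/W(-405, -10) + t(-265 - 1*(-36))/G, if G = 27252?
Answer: 295738/61005 + I*√458/27252 ≈ 4.8478 + 0.0007853*I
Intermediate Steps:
W(U, X) = (258 + U)*(U + X)
t(a) = √2*√a (t(a) = √(2*a) = √2*√a)
295738/W(-405, -10) + t(-265 - 1*(-36))/G = 295738/((-405)² + 258*(-405) + 258*(-10) - 405*(-10)) + (√2*√(-265 - 1*(-36)))/27252 = 295738/(164025 - 104490 - 2580 + 4050) + (√2*√(-265 + 36))*(1/27252) = 295738/61005 + (√2*√(-229))*(1/27252) = 295738*(1/61005) + (√2*(I*√229))*(1/27252) = 295738/61005 + (I*√458)*(1/27252) = 295738/61005 + I*√458/27252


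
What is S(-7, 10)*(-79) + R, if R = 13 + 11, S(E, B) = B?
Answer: -766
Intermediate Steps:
R = 24
S(-7, 10)*(-79) + R = 10*(-79) + 24 = -790 + 24 = -766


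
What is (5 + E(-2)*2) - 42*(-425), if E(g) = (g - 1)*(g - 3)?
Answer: 17885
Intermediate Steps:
E(g) = (-1 + g)*(-3 + g)
(5 + E(-2)*2) - 42*(-425) = (5 + (3 + (-2)² - 4*(-2))*2) - 42*(-425) = (5 + (3 + 4 + 8)*2) + 17850 = (5 + 15*2) + 17850 = (5 + 30) + 17850 = 35 + 17850 = 17885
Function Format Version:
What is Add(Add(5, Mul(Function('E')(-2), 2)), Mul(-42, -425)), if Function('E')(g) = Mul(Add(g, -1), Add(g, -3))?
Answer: 17885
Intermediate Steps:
Function('E')(g) = Mul(Add(-1, g), Add(-3, g))
Add(Add(5, Mul(Function('E')(-2), 2)), Mul(-42, -425)) = Add(Add(5, Mul(Add(3, Pow(-2, 2), Mul(-4, -2)), 2)), Mul(-42, -425)) = Add(Add(5, Mul(Add(3, 4, 8), 2)), 17850) = Add(Add(5, Mul(15, 2)), 17850) = Add(Add(5, 30), 17850) = Add(35, 17850) = 17885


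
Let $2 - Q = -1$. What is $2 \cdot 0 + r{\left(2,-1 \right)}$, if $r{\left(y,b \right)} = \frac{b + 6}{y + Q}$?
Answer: $1$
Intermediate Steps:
$Q = 3$ ($Q = 2 - -1 = 2 + 1 = 3$)
$r{\left(y,b \right)} = \frac{6 + b}{3 + y}$ ($r{\left(y,b \right)} = \frac{b + 6}{y + 3} = \frac{6 + b}{3 + y}$)
$2 \cdot 0 + r{\left(2,-1 \right)} = 2 \cdot 0 + \frac{6 - 1}{3 + 2} = 0 + \frac{1}{5} \cdot 5 = 0 + 1 = 1$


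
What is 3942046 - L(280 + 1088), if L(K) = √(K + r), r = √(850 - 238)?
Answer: 3942046 - √(1368 + 6*√17) ≈ 3.9420e+6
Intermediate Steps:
r = 6*√17 (r = √612 = 6*√17 ≈ 24.739)
L(K) = √(K + 6*√17)
3942046 - L(280 + 1088) = 3942046 - √((280 + 1088) + 6*√17) = 3942046 - √(1368 + 6*√17)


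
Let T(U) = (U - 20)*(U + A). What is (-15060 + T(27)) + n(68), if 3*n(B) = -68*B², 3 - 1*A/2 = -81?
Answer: -355517/3 ≈ -1.1851e+5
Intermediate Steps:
A = 168 (A = 6 - 2*(-81) = 6 + 162 = 168)
T(U) = (-20 + U)*(168 + U) (T(U) = (U - 20)*(U + 168) = (-20 + U)*(168 + U))
n(B) = -68*B²/3 (n(B) = (-68*B²)/3 = -68*B²/3)
(-15060 + T(27)) + n(68) = (-15060 + (-3360 + 27² + 148*27)) - 68/3*68² = (-15060 + (-3360 + 729 + 3996)) - 68/3*4624 = (-15060 + 1365) - 314432/3 = -13695 - 314432/3 = -355517/3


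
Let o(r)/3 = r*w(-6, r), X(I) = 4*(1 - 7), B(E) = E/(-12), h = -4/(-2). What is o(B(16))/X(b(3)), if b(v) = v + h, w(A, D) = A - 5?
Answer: -11/6 ≈ -1.8333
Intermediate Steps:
w(A, D) = -5 + A
h = 2 (h = -4*(-1/2) = 2)
B(E) = -E/12 (B(E) = E*(-1/12) = -E/12)
b(v) = 2 + v (b(v) = v + 2 = 2 + v)
X(I) = -24 (X(I) = 4*(-6) = -24)
o(r) = -33*r (o(r) = 3*(r*(-5 - 6)) = 3*(r*(-11)) = 3*(-11*r) = -33*r)
o(B(16))/X(b(3)) = -(-11)*16/4/(-24) = -33*(-4/3)*(-1/24) = 44*(-1/24) = -11/6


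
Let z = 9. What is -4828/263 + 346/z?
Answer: 47546/2367 ≈ 20.087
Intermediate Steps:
-4828/263 + 346/z = -4828/263 + 346/9 = 47546/2367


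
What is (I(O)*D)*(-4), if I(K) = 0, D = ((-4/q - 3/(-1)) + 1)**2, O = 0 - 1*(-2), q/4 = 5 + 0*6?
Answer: 0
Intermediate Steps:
q = 20 (q = 4*(5 + 0*6) = 4*(5 + 0) = 4*5 = 20)
O = 2 (O = 0 + 2 = 2)
D = 361/25 (D = ((-4/20 - 3/(-1)) + 1)**2 = ((-4*1/20 - 3*(-1)) + 1)**2 = ((-1/5 + 3) + 1)**2 = (14/5 + 1)**2 = (19/5)**2 = 361/25 ≈ 14.440)
(I(O)*D)*(-4) = (0*(361/25))*(-4) = 0*(-4) = 0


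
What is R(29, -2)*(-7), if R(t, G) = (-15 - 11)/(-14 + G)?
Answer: -91/8 ≈ -11.375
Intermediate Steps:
R(t, G) = -26/(-14 + G)
R(29, -2)*(-7) = -26/(-14 - 2)*(-7) = -26/(-16)*(-7) = -26*(-1/16)*(-7) = (13/8)*(-7) = -91/8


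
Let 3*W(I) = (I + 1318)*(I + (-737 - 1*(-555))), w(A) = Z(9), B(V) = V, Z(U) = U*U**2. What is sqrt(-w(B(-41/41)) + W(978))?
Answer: sqrt(5476287)/3 ≈ 780.05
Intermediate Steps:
Z(U) = U**3
w(A) = 729 (w(A) = 9**3 = 729)
W(I) = (-182 + I)*(1318 + I)/3 (W(I) = ((I + 1318)*(I + (-737 - 1*(-555))))/3 = ((1318 + I)*(I + (-737 + 555)))/3 = ((1318 + I)*(I - 182))/3 = ((1318 + I)*(-182 + I))/3 = ((-182 + I)*(1318 + I))/3 = (-182 + I)*(1318 + I)/3)
sqrt(-w(B(-41/41)) + W(978)) = sqrt(-1*729 + (-239876/3 + (1/3)*978**2 + (1136/3)*978)) = sqrt(-729 + (-239876/3 + (1/3)*956484 + 370336)) = sqrt(-729 + (-239876/3 + 318828 + 370336)) = sqrt(-729 + 1827616/3) = sqrt(1825429/3) = sqrt(5476287)/3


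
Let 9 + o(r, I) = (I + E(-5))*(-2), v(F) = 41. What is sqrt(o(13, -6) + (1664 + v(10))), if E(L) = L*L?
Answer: sqrt(1658) ≈ 40.719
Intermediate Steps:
E(L) = L**2
o(r, I) = -59 - 2*I (o(r, I) = -9 + (I + (-5)**2)*(-2) = -9 + (I + 25)*(-2) = -9 + (25 + I)*(-2) = -9 + (-50 - 2*I) = -59 - 2*I)
sqrt(o(13, -6) + (1664 + v(10))) = sqrt((-59 - 2*(-6)) + (1664 + 41)) = sqrt((-59 + 12) + 1705) = sqrt(-47 + 1705) = sqrt(1658)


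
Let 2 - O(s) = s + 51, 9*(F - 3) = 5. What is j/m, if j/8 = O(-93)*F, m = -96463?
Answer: -11264/868167 ≈ -0.012974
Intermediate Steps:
F = 32/9 (F = 3 + (1/9)*5 = 3 + 5/9 = 32/9 ≈ 3.5556)
O(s) = -49 - s (O(s) = 2 - (s + 51) = 2 - (51 + s) = 2 + (-51 - s) = -49 - s)
j = 11264/9 (j = 8*((-49 - 1*(-93))*(32/9)) = 8*((-49 + 93)*(32/9)) = 8*(44*(32/9)) = 8*(1408/9) = 11264/9 ≈ 1251.6)
j/m = (11264/9)/(-96463) = (11264/9)*(-1/96463) = -11264/868167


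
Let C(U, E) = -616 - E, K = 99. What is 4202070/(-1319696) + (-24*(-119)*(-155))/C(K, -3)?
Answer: 290813578185/404486824 ≈ 718.97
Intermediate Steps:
4202070/(-1319696) + (-24*(-119)*(-155))/C(K, -3) = 4202070/(-1319696) + (-24*(-119)*(-155))/(-616 - 1*(-3)) = 4202070*(-1/1319696) + (2856*(-155))/(-616 + 3) = -2101035/659848 - 442680/(-613) = -2101035/659848 - 442680*(-1/613) = -2101035/659848 + 442680/613 = 290813578185/404486824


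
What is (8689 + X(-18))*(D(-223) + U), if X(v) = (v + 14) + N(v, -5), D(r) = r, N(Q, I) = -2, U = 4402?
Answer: 36286257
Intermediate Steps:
X(v) = 12 + v (X(v) = (v + 14) - 2 = (14 + v) - 2 = 12 + v)
(8689 + X(-18))*(D(-223) + U) = (8689 + (12 - 18))*(-223 + 4402) = (8689 - 6)*4179 = 8683*4179 = 36286257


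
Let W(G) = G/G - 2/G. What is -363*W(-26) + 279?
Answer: -1455/13 ≈ -111.92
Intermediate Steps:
W(G) = 1 - 2/G
-363*W(-26) + 279 = -363*(-2 - 26)/(-26) + 279 = -(-363)*(-28)/26 + 279 = -363*14/13 + 279 = -5082/13 + 279 = -1455/13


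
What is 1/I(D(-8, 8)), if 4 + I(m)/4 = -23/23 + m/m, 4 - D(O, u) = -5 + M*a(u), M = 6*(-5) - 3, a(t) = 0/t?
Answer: -1/16 ≈ -0.062500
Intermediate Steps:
a(t) = 0
M = -33 (M = -30 - 3 = -33)
D(O, u) = 9 (D(O, u) = 4 - (-5 - 33*0) = 4 - (-5 + 0) = 4 - 1*(-5) = 4 + 5 = 9)
I(m) = -16 (I(m) = -16 + 4*(-23/23 + m/m) = -16 + 4*(-23*1/23 + 1) = -16 + 4*(-1 + 1) = -16 + 4*0 = -16 + 0 = -16)
1/I(D(-8, 8)) = 1/(-16) = -1/16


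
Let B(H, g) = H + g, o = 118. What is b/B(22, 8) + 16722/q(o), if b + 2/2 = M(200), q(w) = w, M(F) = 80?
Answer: 255491/1770 ≈ 144.35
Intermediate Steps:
b = 79 (b = -1 + 80 = 79)
b/B(22, 8) + 16722/q(o) = 79/(22 + 8) + 16722/118 = 79/30 + 16722*(1/118) = 79*(1/30) + 8361/59 = 79/30 + 8361/59 = 255491/1770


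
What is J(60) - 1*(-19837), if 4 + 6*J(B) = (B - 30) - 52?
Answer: 59498/3 ≈ 19833.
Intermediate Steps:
J(B) = -43/3 + B/6 (J(B) = -⅔ + ((B - 30) - 52)/6 = -⅔ + ((-30 + B) - 52)/6 = -⅔ + (-82 + B)/6 = -⅔ + (-41/3 + B/6) = -43/3 + B/6)
J(60) - 1*(-19837) = (-43/3 + (⅙)*60) - 1*(-19837) = (-43/3 + 10) + 19837 = -13/3 + 19837 = 59498/3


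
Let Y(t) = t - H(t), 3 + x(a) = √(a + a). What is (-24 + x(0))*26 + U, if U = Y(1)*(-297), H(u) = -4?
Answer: -2187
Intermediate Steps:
x(a) = -3 + √2*√a (x(a) = -3 + √(a + a) = -3 + √(2*a) = -3 + √2*√a)
Y(t) = 4 + t (Y(t) = t - 1*(-4) = t + 4 = 4 + t)
U = -1485 (U = (4 + 1)*(-297) = 5*(-297) = -1485)
(-24 + x(0))*26 + U = (-24 + (-3 + √2*√0))*26 - 1485 = (-24 + (-3 + √2*0))*26 - 1485 = (-24 + (-3 + 0))*26 - 1485 = (-24 - 3)*26 - 1485 = -27*26 - 1485 = -702 - 1485 = -2187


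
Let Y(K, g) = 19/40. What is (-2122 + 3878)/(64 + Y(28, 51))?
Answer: 70240/2579 ≈ 27.235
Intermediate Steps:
Y(K, g) = 19/40 (Y(K, g) = 19*(1/40) = 19/40)
(-2122 + 3878)/(64 + Y(28, 51)) = (-2122 + 3878)/(64 + 19/40) = 1756/(2579/40) = 1756*(40/2579) = 70240/2579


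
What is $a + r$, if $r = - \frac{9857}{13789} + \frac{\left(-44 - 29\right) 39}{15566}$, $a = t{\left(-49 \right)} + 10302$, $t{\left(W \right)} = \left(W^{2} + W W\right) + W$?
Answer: $\frac{3231206095225}{214639574} \approx 15054.0$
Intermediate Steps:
$t{\left(W \right)} = W + 2 W^{2}$ ($t{\left(W \right)} = \left(W^{2} + W^{2}\right) + W = 2 W^{2} + W = W + 2 W^{2}$)
$a = 15055$ ($a = - 49 \left(1 + 2 \left(-49\right)\right) + 10302 = - 49 \left(1 - 98\right) + 10302 = \left(-49\right) \left(-97\right) + 10302 = 4753 + 10302 = 15055$)
$r = - \frac{192691345}{214639574}$ ($r = \left(-9857\right) \frac{1}{13789} + \left(-73\right) 39 \cdot \frac{1}{15566} = - \frac{9857}{13789} - \frac{2847}{15566} = - \frac{192691345}{214639574} \approx -0.89774$)
$a + r = 15055 - \frac{192691345}{214639574} = \frac{3231206095225}{214639574}$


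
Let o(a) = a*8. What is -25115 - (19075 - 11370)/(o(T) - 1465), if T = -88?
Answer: -54466730/2169 ≈ -25111.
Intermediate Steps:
o(a) = 8*a
-25115 - (19075 - 11370)/(o(T) - 1465) = -25115 - (19075 - 11370)/(8*(-88) - 1465) = -25115 - 7705/(-704 - 1465) = -25115 - 7705/(-2169) = -25115 - 7705*(-1)/2169 = -25115 - 1*(-7705/2169) = -25115 + 7705/2169 = -54466730/2169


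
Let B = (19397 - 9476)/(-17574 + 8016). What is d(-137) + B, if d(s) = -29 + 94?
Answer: 203783/3186 ≈ 63.962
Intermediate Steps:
d(s) = 65
B = -3307/3186 (B = 9921/(-9558) = 9921*(-1/9558) = -3307/3186 ≈ -1.0380)
d(-137) + B = 65 - 3307/3186 = 203783/3186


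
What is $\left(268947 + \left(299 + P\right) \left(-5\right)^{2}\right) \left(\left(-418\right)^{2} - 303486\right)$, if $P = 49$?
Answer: $-35750383014$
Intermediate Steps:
$\left(268947 + \left(299 + P\right) \left(-5\right)^{2}\right) \left(\left(-418\right)^{2} - 303486\right) = \left(268947 + \left(299 + 49\right) \left(-5\right)^{2}\right) \left(\left(-418\right)^{2} - 303486\right) = \left(268947 + 348 \cdot 25\right) \left(174724 - 303486\right) = \left(268947 + 8700\right) \left(-128762\right) = 277647 \left(-128762\right) = -35750383014$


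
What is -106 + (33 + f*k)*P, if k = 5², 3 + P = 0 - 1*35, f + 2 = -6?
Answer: 6240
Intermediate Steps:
f = -8 (f = -2 - 6 = -8)
P = -38 (P = -3 + (0 - 1*35) = -3 + (0 - 35) = -3 - 35 = -38)
k = 25
-106 + (33 + f*k)*P = -106 + (33 - 8*25)*(-38) = -106 + (33 - 200)*(-38) = -106 - 167*(-38) = -106 + 6346 = 6240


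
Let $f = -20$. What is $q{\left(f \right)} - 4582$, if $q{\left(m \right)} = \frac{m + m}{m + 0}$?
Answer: $-4580$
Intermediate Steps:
$q{\left(m \right)} = 2$ ($q{\left(m \right)} = \frac{2 m}{m} = 2$)
$q{\left(f \right)} - 4582 = 2 - 4582 = -4580$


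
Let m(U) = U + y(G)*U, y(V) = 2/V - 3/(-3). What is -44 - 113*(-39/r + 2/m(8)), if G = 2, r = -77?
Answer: -102241/924 ≈ -110.65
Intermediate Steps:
y(V) = 1 + 2/V (y(V) = 2/V - 3*(-⅓) = 2/V + 1 = 1 + 2/V)
m(U) = 3*U (m(U) = U + ((2 + 2)/2)*U = U + ((½)*4)*U = U + 2*U = 3*U)
-44 - 113*(-39/r + 2/m(8)) = -44 - 113*(-39/(-77) + 2/((3*8))) = -44 - 113*(-39*(-1/77) + 2/24) = -44 - 113*(39/77 + 2*(1/24)) = -44 - 113*(39/77 + 1/12) = -44 - 113*545/924 = -44 - 61585/924 = -102241/924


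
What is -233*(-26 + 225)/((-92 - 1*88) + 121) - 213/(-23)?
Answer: 1079008/1357 ≈ 795.14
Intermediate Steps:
-233*(-26 + 225)/((-92 - 1*88) + 121) - 213/(-23) = -233*199/((-92 - 88) + 121) - 213*(-1/23) = -233*199/(-180 + 121) + 213/23 = -233/((-59*1/199)) + 213/23 = -233/(-59/199) + 213/23 = -233*(-199/59) + 213/23 = 46367/59 + 213/23 = 1079008/1357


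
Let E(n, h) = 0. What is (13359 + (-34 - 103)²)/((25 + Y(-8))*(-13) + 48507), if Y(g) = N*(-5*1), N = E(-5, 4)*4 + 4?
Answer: 16064/24221 ≈ 0.66323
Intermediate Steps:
N = 4 (N = 0*4 + 4 = 0 + 4 = 4)
Y(g) = -20 (Y(g) = 4*(-5*1) = 4*(-5) = -20)
(13359 + (-34 - 103)²)/((25 + Y(-8))*(-13) + 48507) = (13359 + (-34 - 103)²)/((25 - 20)*(-13) + 48507) = (13359 + (-137)²)/(5*(-13) + 48507) = (13359 + 18769)/(-65 + 48507) = 32128/48442 = 32128*(1/48442) = 16064/24221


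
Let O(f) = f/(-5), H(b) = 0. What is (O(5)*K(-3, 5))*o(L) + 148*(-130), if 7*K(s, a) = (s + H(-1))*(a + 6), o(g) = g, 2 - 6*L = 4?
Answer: -134691/7 ≈ -19242.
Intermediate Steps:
L = -⅓ (L = ⅓ - ⅙*4 = ⅓ - ⅔ = -⅓ ≈ -0.33333)
O(f) = -f/5 (O(f) = f*(-⅕) = -f/5)
K(s, a) = s*(6 + a)/7 (K(s, a) = ((s + 0)*(a + 6))/7 = (s*(6 + a))/7 = s*(6 + a)/7)
(O(5)*K(-3, 5))*o(L) + 148*(-130) = ((-⅕*5)*((⅐)*(-3)*(6 + 5)))*(-⅓) + 148*(-130) = -(-3)*11/7*(-⅓) - 19240 = -1*(-33/7)*(-⅓) - 19240 = (33/7)*(-⅓) - 19240 = -11/7 - 19240 = -134691/7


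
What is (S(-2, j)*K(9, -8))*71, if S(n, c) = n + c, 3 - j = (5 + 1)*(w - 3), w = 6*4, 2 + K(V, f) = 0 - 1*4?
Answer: 53250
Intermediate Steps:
K(V, f) = -6 (K(V, f) = -2 + (0 - 1*4) = -2 + (0 - 4) = -2 - 4 = -6)
w = 24
j = -123 (j = 3 - (5 + 1)*(24 - 3) = 3 - 6*21 = 3 - 1*126 = 3 - 126 = -123)
S(n, c) = c + n
(S(-2, j)*K(9, -8))*71 = ((-123 - 2)*(-6))*71 = -125*(-6)*71 = 750*71 = 53250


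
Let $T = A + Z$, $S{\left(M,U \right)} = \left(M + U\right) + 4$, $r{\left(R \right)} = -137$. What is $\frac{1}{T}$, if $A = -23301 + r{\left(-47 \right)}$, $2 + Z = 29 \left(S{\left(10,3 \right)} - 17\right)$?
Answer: $- \frac{1}{23440} \approx -4.2662 \cdot 10^{-5}$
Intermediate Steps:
$S{\left(M,U \right)} = 4 + M + U$
$Z = -2$ ($Z = -2 + 29 \left(\left(4 + 10 + 3\right) - 17\right) = -2 + 29 \left(17 - 17\right) = -2 + 29 \cdot 0 = -2 + 0 = -2$)
$A = -23438$ ($A = -23301 - 137 = -23438$)
$T = -23440$ ($T = -23438 - 2 = -23440$)
$\frac{1}{T} = \frac{1}{-23440} = - \frac{1}{23440}$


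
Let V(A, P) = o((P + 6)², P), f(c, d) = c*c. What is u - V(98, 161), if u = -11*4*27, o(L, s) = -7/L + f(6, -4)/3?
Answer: -33466793/27889 ≈ -1200.0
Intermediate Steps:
f(c, d) = c²
o(L, s) = 12 - 7/L (o(L, s) = -7/L + 6²/3 = -7/L + 36*(⅓) = -7/L + 12 = 12 - 7/L)
V(A, P) = 12 - 7/(6 + P)² (V(A, P) = 12 - 7/(P + 6)² = 12 - 7/(6 + P)²)
u = -1188 (u = -44*27 = -1188)
u - V(98, 161) = -1188 - (12 - 7/(6 + 161)²) = -1188 - (12 - 7/167²) = -1188 - (12 - 7*1/27889) = -1188 - (12 - 7/27889) = -1188 - 1*334661/27889 = -1188 - 334661/27889 = -33466793/27889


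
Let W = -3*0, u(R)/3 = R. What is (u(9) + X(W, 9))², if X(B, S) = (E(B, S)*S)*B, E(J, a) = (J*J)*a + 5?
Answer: 729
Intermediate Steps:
u(R) = 3*R
E(J, a) = 5 + a*J² (E(J, a) = J²*a + 5 = a*J² + 5 = 5 + a*J²)
W = 0
X(B, S) = B*S*(5 + S*B²) (X(B, S) = ((5 + S*B²)*S)*B = (S*(5 + S*B²))*B = B*S*(5 + S*B²))
(u(9) + X(W, 9))² = (3*9 + 0*9*(5 + 9*0²))² = (27 + 0*9*(5 + 9*0))² = (27 + 0*9*(5 + 0))² = (27 + 0*9*5)² = (27 + 0)² = 27² = 729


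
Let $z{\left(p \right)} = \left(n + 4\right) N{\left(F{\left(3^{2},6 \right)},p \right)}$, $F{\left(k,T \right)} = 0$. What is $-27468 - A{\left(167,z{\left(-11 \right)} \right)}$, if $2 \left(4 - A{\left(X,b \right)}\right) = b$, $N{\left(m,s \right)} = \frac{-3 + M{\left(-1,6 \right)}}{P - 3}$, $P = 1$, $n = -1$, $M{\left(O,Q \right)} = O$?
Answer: $-27469$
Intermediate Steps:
$N{\left(m,s \right)} = 2$ ($N{\left(m,s \right)} = \frac{-3 - 1}{1 - 3} = - \frac{4}{-2} = \left(-4\right) \left(- \frac{1}{2}\right) = 2$)
$z{\left(p \right)} = 6$ ($z{\left(p \right)} = \left(-1 + 4\right) 2 = 3 \cdot 2 = 6$)
$A{\left(X,b \right)} = 4 - \frac{b}{2}$
$-27468 - A{\left(167,z{\left(-11 \right)} \right)} = -27468 - \left(4 - 3\right) = -27468 - 1 = -27469$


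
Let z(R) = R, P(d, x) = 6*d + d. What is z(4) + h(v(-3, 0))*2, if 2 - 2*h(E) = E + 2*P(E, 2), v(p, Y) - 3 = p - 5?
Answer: 81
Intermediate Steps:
v(p, Y) = -2 + p (v(p, Y) = 3 + (p - 5) = 3 + (-5 + p) = -2 + p)
P(d, x) = 7*d
h(E) = 1 - 15*E/2 (h(E) = 1 - (E + 2*(7*E))/2 = 1 - (E + 14*E)/2 = 1 - 15*E/2)
z(4) + h(v(-3, 0))*2 = 4 + (1 - 15*(-2 - 3)/2)*2 = 4 + (1 - 15/2*(-5))*2 = 4 + (1 + 75/2)*2 = 4 + (77/2)*2 = 4 + 77 = 81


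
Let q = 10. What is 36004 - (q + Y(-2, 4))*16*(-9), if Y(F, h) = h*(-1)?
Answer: 36868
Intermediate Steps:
Y(F, h) = -h
36004 - (q + Y(-2, 4))*16*(-9) = 36004 - (10 - 1*4)*16*(-9) = 36004 - (10 - 4)*16*(-9) = 36004 - 6*16*(-9) = 36004 - 96*(-9) = 36004 - 1*(-864) = 36004 + 864 = 36868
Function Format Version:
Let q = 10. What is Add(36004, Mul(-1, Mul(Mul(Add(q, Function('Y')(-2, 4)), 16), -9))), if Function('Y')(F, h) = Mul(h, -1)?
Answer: 36868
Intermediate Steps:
Function('Y')(F, h) = Mul(-1, h)
Add(36004, Mul(-1, Mul(Mul(Add(q, Function('Y')(-2, 4)), 16), -9))) = Add(36004, Mul(-1, Mul(Mul(Add(10, Mul(-1, 4)), 16), -9))) = Add(36004, Mul(-1, Mul(Mul(Add(10, -4), 16), -9))) = Add(36004, Mul(-1, Mul(Mul(6, 16), -9))) = Add(36004, Mul(-1, Mul(96, -9))) = Add(36004, Mul(-1, -864)) = Add(36004, 864) = 36868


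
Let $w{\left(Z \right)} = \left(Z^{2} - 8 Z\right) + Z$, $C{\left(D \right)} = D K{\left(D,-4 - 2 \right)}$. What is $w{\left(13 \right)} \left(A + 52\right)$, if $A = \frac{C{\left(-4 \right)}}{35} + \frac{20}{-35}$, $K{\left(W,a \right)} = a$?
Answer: $\frac{142272}{35} \approx 4064.9$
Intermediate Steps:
$C{\left(D \right)} = - 6 D$ ($C{\left(D \right)} = D \left(-4 - 2\right) = D \left(-6\right) = - 6 D$)
$w{\left(Z \right)} = Z^{2} - 7 Z$
$A = \frac{4}{35}$ ($A = \frac{\left(-6\right) \left(-4\right)}{35} + \frac{20}{-35} = 24 \cdot \frac{1}{35} + 20 \left(- \frac{1}{35}\right) = \frac{24}{35} - \frac{4}{7} = \frac{4}{35} \approx 0.11429$)
$w{\left(13 \right)} \left(A + 52\right) = 13 \left(-7 + 13\right) \left(\frac{4}{35} + 52\right) = 13 \cdot 6 \cdot \frac{1824}{35} = 78 \cdot \frac{1824}{35} = \frac{142272}{35}$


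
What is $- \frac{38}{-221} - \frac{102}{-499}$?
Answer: $\frac{41504}{110279} \approx 0.37635$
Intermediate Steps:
$- \frac{38}{-221} - \frac{102}{-499} = \left(-38\right) \left(- \frac{1}{221}\right) - - \frac{102}{499} = \frac{38}{221} + \frac{102}{499} = \frac{41504}{110279}$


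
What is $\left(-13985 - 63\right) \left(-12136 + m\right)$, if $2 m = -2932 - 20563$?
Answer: $335515408$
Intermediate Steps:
$m = - \frac{23495}{2}$ ($m = \frac{-2932 - 20563}{2} = \frac{1}{2} \left(-23495\right) = - \frac{23495}{2} \approx -11748.0$)
$\left(-13985 - 63\right) \left(-12136 + m\right) = \left(-13985 - 63\right) \left(-12136 - \frac{23495}{2}\right) = \left(-14048\right) \left(- \frac{47767}{2}\right) = 335515408$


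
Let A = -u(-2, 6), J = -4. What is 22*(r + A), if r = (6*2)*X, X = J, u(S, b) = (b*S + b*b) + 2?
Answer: -1628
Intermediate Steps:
u(S, b) = 2 + b² + S*b (u(S, b) = (S*b + b²) + 2 = (b² + S*b) + 2 = 2 + b² + S*b)
X = -4
A = -26 (A = -(2 + 6² - 2*6) = -(2 + 36 - 12) = -1*26 = -26)
r = -48 (r = (6*2)*(-4) = 12*(-4) = -48)
22*(r + A) = 22*(-48 - 26) = 22*(-74) = -1628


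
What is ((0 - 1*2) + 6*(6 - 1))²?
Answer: 784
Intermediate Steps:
((0 - 1*2) + 6*(6 - 1))² = ((0 - 2) + 6*5)² = (-2 + 30)² = 28² = 784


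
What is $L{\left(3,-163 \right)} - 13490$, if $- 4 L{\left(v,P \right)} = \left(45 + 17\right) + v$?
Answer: $- \frac{54025}{4} \approx -13506.0$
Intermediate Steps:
$L{\left(v,P \right)} = - \frac{31}{2} - \frac{v}{4}$ ($L{\left(v,P \right)} = - \frac{\left(45 + 17\right) + v}{4} = - \frac{62 + v}{4} = - \frac{31}{2} - \frac{v}{4}$)
$L{\left(3,-163 \right)} - 13490 = \left(- \frac{31}{2} - \frac{3}{4}\right) - 13490 = - \frac{65}{4} - 13490 = - \frac{54025}{4}$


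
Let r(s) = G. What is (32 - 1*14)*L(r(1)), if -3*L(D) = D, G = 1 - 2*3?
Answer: 30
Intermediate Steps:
G = -5 (G = 1 - 6 = -5)
r(s) = -5
L(D) = -D/3
(32 - 1*14)*L(r(1)) = (32 - 1*14)*(-⅓*(-5)) = (32 - 14)*(5/3) = 18*(5/3) = 30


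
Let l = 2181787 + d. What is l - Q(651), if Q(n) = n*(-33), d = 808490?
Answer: 3011760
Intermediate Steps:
Q(n) = -33*n
l = 2990277 (l = 2181787 + 808490 = 2990277)
l - Q(651) = 2990277 - (-33)*651 = 2990277 - 1*(-21483) = 2990277 + 21483 = 3011760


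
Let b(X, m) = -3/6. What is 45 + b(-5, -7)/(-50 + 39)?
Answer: 991/22 ≈ 45.045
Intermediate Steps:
b(X, m) = -1/2 (b(X, m) = -3*1/6 = -1/2)
45 + b(-5, -7)/(-50 + 39) = 45 - 1/(2*(-50 + 39)) = 45 - 1/2/(-11) = 45 - 1/2*(-1/11) = 45 + 1/22 = 991/22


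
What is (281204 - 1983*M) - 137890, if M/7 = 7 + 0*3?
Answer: 46147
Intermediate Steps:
M = 49 (M = 7*(7 + 0*3) = 7*(7 + 0) = 7*7 = 49)
(281204 - 1983*M) - 137890 = (281204 - 1983*49) - 137890 = (281204 - 97167) - 137890 = 184037 - 137890 = 46147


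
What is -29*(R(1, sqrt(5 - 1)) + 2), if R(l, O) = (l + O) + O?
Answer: -203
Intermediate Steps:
R(l, O) = l + 2*O (R(l, O) = (O + l) + O = l + 2*O)
-29*(R(1, sqrt(5 - 1)) + 2) = -29*((1 + 2*sqrt(5 - 1)) + 2) = -29*((1 + 2*sqrt(4)) + 2) = -29*((1 + 2*2) + 2) = -29*((1 + 4) + 2) = -29*(5 + 2) = -29*7 = -203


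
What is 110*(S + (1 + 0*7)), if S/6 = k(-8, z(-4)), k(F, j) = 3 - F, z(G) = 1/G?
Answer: 7370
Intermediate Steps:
S = 66 (S = 6*(3 - 1*(-8)) = 6*(3 + 8) = 6*11 = 66)
110*(S + (1 + 0*7)) = 110*(66 + (1 + 0*7)) = 110*(66 + (1 + 0)) = 110*(66 + 1) = 110*67 = 7370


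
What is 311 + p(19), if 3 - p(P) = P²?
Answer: -47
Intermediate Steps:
p(P) = 3 - P²
311 + p(19) = 311 + (3 - 1*19²) = 311 + (3 - 1*361) = 311 + (3 - 361) = 311 - 358 = -47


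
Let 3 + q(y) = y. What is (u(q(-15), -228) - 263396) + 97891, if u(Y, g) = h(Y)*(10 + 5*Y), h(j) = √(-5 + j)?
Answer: -165505 - 80*I*√23 ≈ -1.6551e+5 - 383.67*I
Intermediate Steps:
q(y) = -3 + y
u(Y, g) = √(-5 + Y)*(10 + 5*Y)
(u(q(-15), -228) - 263396) + 97891 = (5*√(-5 + (-3 - 15))*(2 + (-3 - 15)) - 263396) + 97891 = (5*√(-5 - 18)*(2 - 18) - 263396) + 97891 = (5*√(-23)*(-16) - 263396) + 97891 = (5*(I*√23)*(-16) - 263396) + 97891 = (-80*I*√23 - 263396) + 97891 = (-263396 - 80*I*√23) + 97891 = -165505 - 80*I*√23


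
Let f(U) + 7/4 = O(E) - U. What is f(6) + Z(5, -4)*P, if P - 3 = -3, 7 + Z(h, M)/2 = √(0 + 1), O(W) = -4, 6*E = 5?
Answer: -47/4 ≈ -11.750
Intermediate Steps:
E = ⅚ (E = (⅙)*5 = ⅚ ≈ 0.83333)
Z(h, M) = -12 (Z(h, M) = -14 + 2*√(0 + 1) = -14 + 2*√1 = -14 + 2*1 = -14 + 2 = -12)
f(U) = -23/4 - U (f(U) = -7/4 + (-4 - U) = -23/4 - U)
P = 0 (P = 3 - 3 = 0)
f(6) + Z(5, -4)*P = (-23/4 - 1*6) - 12*0 = (-23/4 - 6) + 0 = -47/4 + 0 = -47/4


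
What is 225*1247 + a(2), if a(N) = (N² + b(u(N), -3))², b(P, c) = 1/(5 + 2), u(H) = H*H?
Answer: 13749016/49 ≈ 2.8059e+5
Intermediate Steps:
u(H) = H²
b(P, c) = ⅐ (b(P, c) = 1/7 = ⅐)
a(N) = (⅐ + N²)² (a(N) = (N² + ⅐)² = (⅐ + N²)²)
225*1247 + a(2) = 225*1247 + (1 + 7*2²)²/49 = 280575 + (1 + 7*4)²/49 = 280575 + (1 + 28)²/49 = 280575 + (1/49)*29² = 280575 + (1/49)*841 = 280575 + 841/49 = 13749016/49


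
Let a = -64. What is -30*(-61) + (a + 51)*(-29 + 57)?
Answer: 1466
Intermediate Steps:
-30*(-61) + (a + 51)*(-29 + 57) = -30*(-61) + (-64 + 51)*(-29 + 57) = 1830 - 13*28 = 1830 - 364 = 1466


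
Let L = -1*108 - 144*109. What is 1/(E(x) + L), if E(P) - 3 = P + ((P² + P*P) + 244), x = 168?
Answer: 1/41059 ≈ 2.4355e-5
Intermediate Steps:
L = -15804 (L = -108 - 15696 = -15804)
E(P) = 247 + P + 2*P² (E(P) = 3 + (P + ((P² + P*P) + 244)) = 3 + (P + ((P² + P²) + 244)) = 3 + (P + (2*P² + 244)) = 3 + (P + (244 + 2*P²)) = 3 + (244 + P + 2*P²) = 247 + P + 2*P²)
1/(E(x) + L) = 1/((247 + 168 + 2*168²) - 15804) = 1/((247 + 168 + 2*28224) - 15804) = 1/((247 + 168 + 56448) - 15804) = 1/(56863 - 15804) = 1/41059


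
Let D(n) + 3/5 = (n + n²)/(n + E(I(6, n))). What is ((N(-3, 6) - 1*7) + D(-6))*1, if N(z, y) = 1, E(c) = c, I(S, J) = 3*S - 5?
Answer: -81/35 ≈ -2.3143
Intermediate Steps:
I(S, J) = -5 + 3*S
D(n) = -⅗ + (n + n²)/(13 + n) (D(n) = -⅗ + (n + n²)/(n + (-5 + 3*6)) = -⅗ + (n + n²)/(n + (-5 + 18)) = -⅗ + (n + n²)/(n + 13) = -⅗ + (n + n²)/(13 + n))
((N(-3, 6) - 1*7) + D(-6))*1 = ((1 - 1*7) + (-39 + 2*(-6) + 5*(-6)²)/(5*(13 - 6)))*1 = ((1 - 7) + (⅕)*(-39 - 12 + 5*36)/7)*1 = (-6 + (⅕)*(⅐)*(-39 - 12 + 180))*1 = (-6 + (⅕)*(⅐)*129)*1 = (-6 + 129/35)*1 = -81/35*1 = -81/35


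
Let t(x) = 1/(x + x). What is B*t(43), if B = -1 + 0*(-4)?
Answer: -1/86 ≈ -0.011628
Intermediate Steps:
t(x) = 1/(2*x)
B = -1 (B = -1 + 0 = -1)
B*t(43) = -1/(2*43) = -1*1/86 = -1/86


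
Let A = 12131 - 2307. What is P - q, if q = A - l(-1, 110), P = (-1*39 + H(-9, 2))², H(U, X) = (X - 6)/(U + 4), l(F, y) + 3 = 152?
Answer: -205394/25 ≈ -8215.8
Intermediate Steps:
l(F, y) = 149 (l(F, y) = -3 + 152 = 149)
A = 9824
H(U, X) = (-6 + X)/(4 + U)
P = 36481/25 (P = (-1*39 + (-6 + 2)/(4 - 9))² = (-39 - 4/(-5))² = (-39 - ⅕*(-4))² = (-39 + ⅘)² = (-191/5)² = 36481/25 ≈ 1459.2)
q = 9675 (q = 9824 - 1*149 = 9824 - 149 = 9675)
P - q = 36481/25 - 1*9675 = 36481/25 - 9675 = -205394/25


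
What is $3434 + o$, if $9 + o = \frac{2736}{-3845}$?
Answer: $\frac{13166389}{3845} \approx 3424.3$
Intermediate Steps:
$o = - \frac{37341}{3845}$ ($o = -9 + \frac{2736}{-3845} = -9 + 2736 \left(- \frac{1}{3845}\right) = -9 - \frac{2736}{3845} = - \frac{37341}{3845} \approx -9.7116$)
$3434 + o = 3434 - \frac{37341}{3845} = \frac{13166389}{3845}$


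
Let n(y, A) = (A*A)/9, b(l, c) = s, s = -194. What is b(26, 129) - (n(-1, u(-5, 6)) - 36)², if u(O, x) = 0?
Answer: -1490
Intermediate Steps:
b(l, c) = -194
n(y, A) = A²/9 (n(y, A) = A²*(⅑) = A²/9)
b(26, 129) - (n(-1, u(-5, 6)) - 36)² = -194 - ((⅑)*0² - 36)² = -194 - ((⅑)*0 - 36)² = -194 - (0 - 36)² = -194 - 1*(-36)² = -194 - 1*1296 = -194 - 1296 = -1490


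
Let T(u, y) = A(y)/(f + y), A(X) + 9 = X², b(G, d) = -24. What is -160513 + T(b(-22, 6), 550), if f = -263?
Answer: -6537820/41 ≈ -1.5946e+5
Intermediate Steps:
A(X) = -9 + X²
T(u, y) = (-9 + y²)/(-263 + y)
-160513 + T(b(-22, 6), 550) = -160513 + (-9 + 550²)/(-263 + 550) = -160513 + (-9 + 302500)/287 = -160513 + (1/287)*302491 = -160513 + 43213/41 = -6537820/41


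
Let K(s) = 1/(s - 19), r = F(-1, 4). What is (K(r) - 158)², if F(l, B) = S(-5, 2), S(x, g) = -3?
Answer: 12089529/484 ≈ 24978.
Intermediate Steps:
F(l, B) = -3
r = -3
K(s) = 1/(-19 + s)
(K(r) - 158)² = (1/(-19 - 3) - 158)² = (1/(-22) - 158)² = (-1/22 - 158)² = (-3477/22)² = 12089529/484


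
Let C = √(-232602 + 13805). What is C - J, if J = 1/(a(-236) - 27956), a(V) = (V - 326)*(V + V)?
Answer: -1/237308 + I*√218797 ≈ -4.2139e-6 + 467.76*I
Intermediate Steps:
a(V) = 2*V*(-326 + V) (a(V) = (-326 + V)*(2*V) = 2*V*(-326 + V))
C = I*√218797 (C = √(-218797) = I*√218797 ≈ 467.76*I)
J = 1/237308 (J = 1/(2*(-236)*(-326 - 236) - 27956) = 1/(2*(-236)*(-562) - 27956) = 1/(265264 - 27956) = 1/237308 ≈ 4.2139e-6)
C - J = I*√218797 - 1*1/237308 = I*√218797 - 1/237308 = -1/237308 + I*√218797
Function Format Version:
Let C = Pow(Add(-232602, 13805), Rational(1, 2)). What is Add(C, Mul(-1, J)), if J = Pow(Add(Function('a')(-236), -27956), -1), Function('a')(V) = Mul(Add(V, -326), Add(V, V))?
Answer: Add(Rational(-1, 237308), Mul(I, Pow(218797, Rational(1, 2)))) ≈ Add(-4.2139e-6, Mul(467.76, I))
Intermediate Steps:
Function('a')(V) = Mul(2, V, Add(-326, V)) (Function('a')(V) = Mul(Add(-326, V), Mul(2, V)) = Mul(2, V, Add(-326, V)))
C = Mul(I, Pow(218797, Rational(1, 2))) (C = Pow(-218797, Rational(1, 2)) = Mul(I, Pow(218797, Rational(1, 2))) ≈ Mul(467.76, I))
J = Rational(1, 237308) (J = Pow(Add(Mul(2, -236, Add(-326, -236)), -27956), -1) = Pow(Add(Mul(2, -236, -562), -27956), -1) = Pow(Add(265264, -27956), -1) = Pow(237308, -1) = Rational(1, 237308) ≈ 4.2139e-6)
Add(C, Mul(-1, J)) = Add(Mul(I, Pow(218797, Rational(1, 2))), Mul(-1, Rational(1, 237308))) = Add(Mul(I, Pow(218797, Rational(1, 2))), Rational(-1, 237308)) = Add(Rational(-1, 237308), Mul(I, Pow(218797, Rational(1, 2))))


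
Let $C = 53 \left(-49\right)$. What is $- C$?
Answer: $2597$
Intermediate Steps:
$C = -2597$
$- C = \left(-1\right) \left(-2597\right) = 2597$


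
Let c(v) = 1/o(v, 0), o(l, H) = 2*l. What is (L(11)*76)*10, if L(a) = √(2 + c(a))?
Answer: 1140*√110/11 ≈ 1086.9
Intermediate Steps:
c(v) = 1/(2*v)
L(a) = √(2 + 1/(2*a))
(L(11)*76)*10 = ((√(8 + 2/11)/2)*76)*10 = ((√(90/11)/2)*76)*10 = (((3*√110/11)/2)*76)*10 = ((3*√110/22)*76)*10 = (114*√110/11)*10 = 1140*√110/11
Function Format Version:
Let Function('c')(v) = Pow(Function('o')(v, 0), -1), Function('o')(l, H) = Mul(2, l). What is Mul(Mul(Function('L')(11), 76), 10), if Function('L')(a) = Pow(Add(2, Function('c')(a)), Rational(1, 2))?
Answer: Mul(Rational(1140, 11), Pow(110, Rational(1, 2))) ≈ 1086.9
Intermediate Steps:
Function('c')(v) = Mul(Rational(1, 2), Pow(v, -1)) (Function('c')(v) = Pow(Mul(2, v), -1) = Mul(Rational(1, 2), Pow(v, -1)))
Function('L')(a) = Pow(Add(2, Mul(Rational(1, 2), Pow(a, -1))), Rational(1, 2))
Mul(Mul(Function('L')(11), 76), 10) = Mul(Mul(Mul(Rational(1, 2), Pow(Add(8, Mul(2, Pow(11, -1))), Rational(1, 2))), 76), 10) = Mul(Mul(Mul(Rational(1, 2), Pow(Add(8, Mul(2, Rational(1, 11))), Rational(1, 2))), 76), 10) = Mul(Mul(Mul(Rational(1, 2), Pow(Add(8, Rational(2, 11)), Rational(1, 2))), 76), 10) = Mul(Mul(Mul(Rational(1, 2), Pow(Rational(90, 11), Rational(1, 2))), 76), 10) = Mul(Mul(Mul(Rational(1, 2), Mul(Rational(3, 11), Pow(110, Rational(1, 2)))), 76), 10) = Mul(Mul(Mul(Rational(3, 22), Pow(110, Rational(1, 2))), 76), 10) = Mul(Mul(Rational(114, 11), Pow(110, Rational(1, 2))), 10) = Mul(Rational(1140, 11), Pow(110, Rational(1, 2)))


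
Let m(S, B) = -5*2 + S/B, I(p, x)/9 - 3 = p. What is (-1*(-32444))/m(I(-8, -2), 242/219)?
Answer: -7851448/12275 ≈ -639.63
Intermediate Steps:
I(p, x) = 27 + 9*p
m(S, B) = -10 + S/B
(-1*(-32444))/m(I(-8, -2), 242/219) = (-1*(-32444))/(-10 + (27 + 9*(-8))/((242/219))) = 32444/(-10 + (27 - 72)/((242*(1/219)))) = 32444/(-10 - 45/242/219) = 32444/(-10 - 45*219/242) = 32444/(-10 - 9855/242) = 32444/(-12275/242) = 32444*(-242/12275) = -7851448/12275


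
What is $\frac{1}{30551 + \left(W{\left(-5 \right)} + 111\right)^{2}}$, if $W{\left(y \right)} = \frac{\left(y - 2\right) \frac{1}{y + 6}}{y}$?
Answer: $\frac{25}{1079619} \approx 2.3156 \cdot 10^{-5}$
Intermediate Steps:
$W{\left(y \right)} = \frac{-2 + y}{y \left(6 + y\right)}$ ($W{\left(y \right)} = \frac{\left(-2 + y\right) \frac{1}{6 + y}}{y} = \frac{\frac{1}{6 + y} \left(-2 + y\right)}{y} = \frac{-2 + y}{y \left(6 + y\right)}$)
$\frac{1}{30551 + \left(W{\left(-5 \right)} + 111\right)^{2}} = \frac{1}{30551 + \left(\frac{-2 - 5}{\left(-5\right) \left(6 - 5\right)} + 111\right)^{2}} = \frac{1}{30551 + \left(\left(- \frac{1}{5}\right) 1^{-1} \left(-7\right) + 111\right)^{2}} = \frac{1}{30551 + \left(\left(- \frac{1}{5}\right) 1 \left(-7\right) + 111\right)^{2}} = \frac{1}{30551 + \left(\frac{7}{5} + 111\right)^{2}} = \frac{1}{30551 + \left(\frac{562}{5}\right)^{2}} = \frac{1}{30551 + \frac{315844}{25}} = \frac{1}{\frac{1079619}{25}} = \frac{25}{1079619}$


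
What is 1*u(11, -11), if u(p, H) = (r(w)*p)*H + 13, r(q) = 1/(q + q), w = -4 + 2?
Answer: 173/4 ≈ 43.250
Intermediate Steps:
w = -2
r(q) = 1/(2*q)
u(p, H) = 13 - H*p/4 (u(p, H) = (((1/2)/(-2))*p)*H + 13 = (((1/2)*(-1/2))*p)*H + 13 = (-p/4)*H + 13 = -H*p/4 + 13 = 13 - H*p/4)
1*u(11, -11) = 1*(13 - 1/4*(-11)*11) = 1*(13 + 121/4) = 1*(173/4) = 173/4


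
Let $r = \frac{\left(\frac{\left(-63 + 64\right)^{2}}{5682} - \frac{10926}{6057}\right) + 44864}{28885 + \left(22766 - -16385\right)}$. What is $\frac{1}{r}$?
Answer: $\frac{260168711496}{171552410629} \approx 1.5166$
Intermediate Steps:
$r = \frac{171552410629}{260168711496}$ ($r = \frac{\left(1^{2} \cdot \frac{1}{5682} - \frac{1214}{673}\right) + 44864}{28885 + \left(22766 + 16385\right)} = \frac{\left(1 \cdot \frac{1}{5682} - \frac{1214}{673}\right) + 44864}{28885 + 39151} = \frac{\left(\frac{1}{5682} - \frac{1214}{673}\right) + 44864}{68036} = \left(- \frac{6897275}{3823986} + 44864\right) \frac{1}{68036} = \frac{171552410629}{3823986} \cdot \frac{1}{68036} = \frac{171552410629}{260168711496} \approx 0.65939$)
$\frac{1}{r} = \frac{1}{\frac{171552410629}{260168711496}} = \frac{260168711496}{171552410629}$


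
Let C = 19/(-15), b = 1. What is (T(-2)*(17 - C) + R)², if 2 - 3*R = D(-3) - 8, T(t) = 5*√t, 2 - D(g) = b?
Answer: -150071/9 + 548*I*√2 ≈ -16675.0 + 774.99*I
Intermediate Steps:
C = -19/15 (C = 19*(-1/15) = -19/15 ≈ -1.2667)
D(g) = 1 (D(g) = 2 - 1*1 = 2 - 1 = 1)
R = 3 (R = ⅔ - (1 - 8)/3 = ⅔ - ⅓*(-7) = ⅔ + 7/3 = 3)
(T(-2)*(17 - C) + R)² = ((5*√(-2))*(17 - 1*(-19/15)) + 3)² = ((5*(I*√2))*(17 + 19/15) + 3)² = ((5*I*√2)*(274/15) + 3)² = (274*I*√2/3 + 3)² = (3 + 274*I*√2/3)²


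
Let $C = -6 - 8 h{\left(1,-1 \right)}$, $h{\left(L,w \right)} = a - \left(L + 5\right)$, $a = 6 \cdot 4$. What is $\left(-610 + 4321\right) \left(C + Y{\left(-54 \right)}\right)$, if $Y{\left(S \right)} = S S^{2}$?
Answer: $-584905554$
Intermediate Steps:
$a = 24$
$h{\left(L,w \right)} = 19 - L$ ($h{\left(L,w \right)} = 24 - \left(L + 5\right) = 24 - \left(5 + L\right) = 19 - L$)
$Y{\left(S \right)} = S^{3}$
$C = -150$ ($C = -6 - 8 \left(19 - 1\right) = -6 - 144 = -150$)
$\left(-610 + 4321\right) \left(C + Y{\left(-54 \right)}\right) = \left(-610 + 4321\right) \left(-150 + \left(-54\right)^{3}\right) = 3711 \left(-150 - 157464\right) = 3711 \left(-157614\right) = -584905554$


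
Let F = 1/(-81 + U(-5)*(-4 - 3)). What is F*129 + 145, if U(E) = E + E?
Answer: 1466/11 ≈ 133.27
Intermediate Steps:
U(E) = 2*E
F = -1/11 (F = 1/(-81 + (2*(-5))*(-4 - 3)) = 1/(-81 - 10*(-7)) = 1/(-81 + 70) = 1/(-11) = -1/11 ≈ -0.090909)
F*129 + 145 = -1/11*129 + 145 = -129/11 + 145 = 1466/11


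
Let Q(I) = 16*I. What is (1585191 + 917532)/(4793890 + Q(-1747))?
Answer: 834241/1588646 ≈ 0.52513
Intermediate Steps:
(1585191 + 917532)/(4793890 + Q(-1747)) = (1585191 + 917532)/(4793890 + 16*(-1747)) = 2502723/(4793890 - 27952) = 2502723/4765938 = 2502723*(1/4765938) = 834241/1588646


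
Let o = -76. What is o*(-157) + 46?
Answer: 11978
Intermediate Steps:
o*(-157) + 46 = -76*(-157) + 46 = 11932 + 46 = 11978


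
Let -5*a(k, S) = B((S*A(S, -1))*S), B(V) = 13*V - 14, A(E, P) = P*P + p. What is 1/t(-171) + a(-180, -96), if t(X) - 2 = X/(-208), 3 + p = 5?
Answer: -42194526/587 ≈ -71882.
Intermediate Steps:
p = 2 (p = -3 + 5 = 2)
A(E, P) = 2 + P² (A(E, P) = P*P + 2 = P² + 2 = 2 + P²)
B(V) = -14 + 13*V
a(k, S) = 14/5 - 39*S²/5 (a(k, S) = -(-14 + 13*((S*(2 + (-1)²))*S))/5 = -(-14 + 13*((S*(2 + 1))*S))/5 = -(-14 + 13*((S*3)*S))/5 = -(-14 + 13*((3*S)*S))/5 = -(-14 + 13*(3*S²))/5 = -(-14 + 39*S²)/5 = 14/5 - 39*S²/5)
t(X) = 2 - X/208 (t(X) = 2 + X/(-208) = 2 + X*(-1/208) = 2 - X/208)
1/t(-171) + a(-180, -96) = 1/(2 - 1/208*(-171)) + (14/5 - 39/5*(-96)²) = 1/(2 + 171/208) + (14/5 - 39/5*9216) = 1/(587/208) + (14/5 - 359424/5) = 208/587 - 71882 = -42194526/587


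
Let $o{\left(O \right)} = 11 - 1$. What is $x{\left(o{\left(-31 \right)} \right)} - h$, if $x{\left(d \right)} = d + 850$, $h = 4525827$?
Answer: $-4524967$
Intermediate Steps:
$o{\left(O \right)} = 10$
$x{\left(d \right)} = 850 + d$
$x{\left(o{\left(-31 \right)} \right)} - h = \left(850 + 10\right) - 4525827 = 860 - 4525827 = -4524967$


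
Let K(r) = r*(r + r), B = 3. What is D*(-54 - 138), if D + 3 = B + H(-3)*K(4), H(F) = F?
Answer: 18432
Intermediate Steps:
K(r) = 2*r² (K(r) = r*(2*r) = 2*r²)
D = -96 (D = -3 + (3 - 6*4²) = -3 + (3 - 6*16) = -3 + (3 - 3*32) = -3 + (3 - 96) = -3 - 93 = -96)
D*(-54 - 138) = -96*(-54 - 138) = -96*(-192) = 18432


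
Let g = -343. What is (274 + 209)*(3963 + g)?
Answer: 1748460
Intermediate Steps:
(274 + 209)*(3963 + g) = (274 + 209)*(3963 - 343) = 483*3620 = 1748460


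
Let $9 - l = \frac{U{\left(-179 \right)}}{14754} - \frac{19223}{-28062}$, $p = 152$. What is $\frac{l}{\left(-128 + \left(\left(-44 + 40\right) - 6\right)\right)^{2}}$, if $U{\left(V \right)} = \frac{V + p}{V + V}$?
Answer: $\frac{205409807591}{470455281538416} \approx 0.00043662$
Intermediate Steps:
$U{\left(V \right)} = \frac{152 + V}{2 V}$ ($U{\left(V \right)} = \frac{V + 152}{V + V} = \frac{152 + V}{2 V}$)
$l = \frac{205409807591}{24703595964}$ ($l = 9 - \left(\frac{\frac{1}{2} \frac{1}{-179} \left(152 - 179\right)}{14754} - \frac{19223}{-28062}\right) = 9 - \left(\frac{1}{2} \left(- \frac{1}{179}\right) \left(-27\right) \frac{1}{14754} - - \frac{19223}{28062}\right) = 9 - \left(\frac{27}{358} \cdot \frac{1}{14754} + \frac{19223}{28062}\right) = 9 - \left(\frac{9}{1760644} + \frac{19223}{28062}\right) = 9 - \frac{16922556085}{24703595964} = \frac{205409807591}{24703595964} \approx 8.315$)
$\frac{l}{\left(-128 + \left(\left(-44 + 40\right) - 6\right)\right)^{2}} = \frac{205409807591}{24703595964 \left(-128 + \left(\left(-44 + 40\right) - 6\right)\right)^{2}} = \frac{205409807591}{24703595964 \left(-128 - 10\right)^{2}} = \frac{205409807591}{24703595964 \left(-138\right)^{2}} = \frac{205409807591}{24703595964 \cdot 19044} = \frac{205409807591}{24703595964} \cdot \frac{1}{19044} = \frac{205409807591}{470455281538416}$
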